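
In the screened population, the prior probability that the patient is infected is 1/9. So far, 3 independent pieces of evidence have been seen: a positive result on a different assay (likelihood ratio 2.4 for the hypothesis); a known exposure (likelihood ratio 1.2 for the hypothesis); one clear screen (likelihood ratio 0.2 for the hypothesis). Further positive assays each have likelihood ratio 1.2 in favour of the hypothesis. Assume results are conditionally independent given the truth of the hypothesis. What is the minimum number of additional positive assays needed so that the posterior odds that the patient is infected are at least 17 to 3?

Prior odds = (1/9)/(8/9) = 0.125.
Combined Bayes factor of the evidence already in hand = 2.4 × 1.2 × 0.2 = 0.576.
Odds after that evidence = 0.125 × 0.576 = 0.072.
Target odds = 17/3.
Need 1.2ⁿ ≥ 17/3 ÷ 0.072 = 2125/27.
1.2²³ ≈66.2474 falls short of 2125/27 but 1.2²⁴ ≈79.4968 reaches it, so n = 24.

24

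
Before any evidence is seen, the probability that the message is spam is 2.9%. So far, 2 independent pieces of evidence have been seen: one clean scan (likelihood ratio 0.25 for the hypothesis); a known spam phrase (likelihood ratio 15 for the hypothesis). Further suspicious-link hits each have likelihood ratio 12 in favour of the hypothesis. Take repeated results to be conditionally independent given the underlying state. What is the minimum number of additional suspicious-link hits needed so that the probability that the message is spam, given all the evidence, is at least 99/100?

3

Prior odds = 0.029/0.971 = 29/971.
Combined Bayes factor of the evidence already in hand = 0.25 × 15 = 3.75.
Odds after that evidence = (29/971) × 3.75 = 435/3884.
Target odds = 0.99/0.01 = 99.
Need 12ⁿ ≥ 99 ÷ (435/3884) = 128172/145.
12² = 144 falls short of 128172/145 but 12³ = 1728 reaches it, so n = 3.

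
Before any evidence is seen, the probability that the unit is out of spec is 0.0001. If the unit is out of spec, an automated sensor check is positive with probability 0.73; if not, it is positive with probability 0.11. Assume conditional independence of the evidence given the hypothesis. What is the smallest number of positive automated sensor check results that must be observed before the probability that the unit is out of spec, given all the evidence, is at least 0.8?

6

Prior odds: 0.0001 ÷ 0.9999 = 1/9999.
Likelihood ratio of a positive = 0.73/0.11 = 73/11.
Target posterior odds = 0.8/0.2 = 4.
Need (1/9999) × (73/11)ⁿ ≥ 4, i.e. (73/11)ⁿ ≥ 39996.
(73/11)⁵ ≈12872.1 falls short of 39996 but (73/11)⁶ ≈85424.2 reaches it, so n = 6.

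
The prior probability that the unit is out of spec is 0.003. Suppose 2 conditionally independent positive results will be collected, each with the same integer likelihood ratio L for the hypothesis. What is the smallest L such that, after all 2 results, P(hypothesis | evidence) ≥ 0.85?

Prior odds = 0.003/0.997 = 3/997.
Target odds = 0.85/0.15 = 17/3.
Need L² ≥ 17/3 ÷ (3/997) = 16949/9.
43² = 1849 < 16949/9 ≤ 1936 = 44², so L = 44.

44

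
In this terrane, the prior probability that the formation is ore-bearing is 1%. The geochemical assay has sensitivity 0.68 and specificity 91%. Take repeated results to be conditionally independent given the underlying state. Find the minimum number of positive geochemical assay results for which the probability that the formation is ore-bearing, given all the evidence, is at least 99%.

Prior odds = 0.01/0.99 = 1/99.
False-positive rate = 1 − 0.91 = 0.09; likelihood ratio of a positive = 0.68/0.09 = 68/9.
Target posterior odds = 0.99/0.01 = 99.
Need (1/99) × (68/9)ⁿ ≥ 99, i.e. (68/9)ⁿ ≥ 9801.
(68/9)⁴ = 21381376/6561 falls short of 9801 but (68/9)⁵ ≈24622.5 reaches it, so n = 5.

5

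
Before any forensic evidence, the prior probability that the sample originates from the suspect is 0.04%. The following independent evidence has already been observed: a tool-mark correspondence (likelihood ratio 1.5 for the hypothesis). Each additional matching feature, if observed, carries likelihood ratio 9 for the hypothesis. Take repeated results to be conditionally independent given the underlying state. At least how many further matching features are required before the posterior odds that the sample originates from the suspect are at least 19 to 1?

Prior odds = 0.0004/0.9996 = 1/2499.
Bayes factor of the evidence already in hand = 1.5.
Odds after that evidence = (1/2499) × 1.5 = 1/1666.
Target odds = 19.
Need 9ⁿ ≥ 19 ÷ (1/1666) = 31654.
9⁴ = 6561 falls short of 31654 but 9⁵ = 59049 reaches it, so n = 5.

5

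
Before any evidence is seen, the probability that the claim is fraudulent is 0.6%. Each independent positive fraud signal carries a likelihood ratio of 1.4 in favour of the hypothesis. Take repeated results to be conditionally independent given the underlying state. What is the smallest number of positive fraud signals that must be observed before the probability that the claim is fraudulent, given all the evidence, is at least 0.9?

22

Prior odds: 0.006 ÷ 0.994 = 3/497.
Likelihood ratio per positive fraud signal = 1.4.
Target posterior odds = 0.9/0.1 = 9.
Need (3/497) × 1.4ⁿ ≥ 9, i.e. 1.4ⁿ ≥ 1491.
1.4²¹ ≈1171.36 falls short of 1491 but 1.4²² ≈1639.9 reaches it, so n = 22.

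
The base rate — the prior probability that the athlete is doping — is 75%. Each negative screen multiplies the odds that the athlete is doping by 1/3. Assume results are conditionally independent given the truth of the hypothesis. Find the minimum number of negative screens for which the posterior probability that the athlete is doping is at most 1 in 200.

Prior odds = 0.75/0.25 = 3.
Likelihood ratio per negative screen = 1/3.
Target posterior odds = 0.005/0.995 = 1/199.
Need 3 × (1/3)ⁿ ≤ 1/199, i.e. (1/3)ⁿ ≤ 1/597.
(1/3)⁵ = 1/243 is still above 1/597 but (1/3)⁶ = 1/729 is at or below it, so n = 6.

6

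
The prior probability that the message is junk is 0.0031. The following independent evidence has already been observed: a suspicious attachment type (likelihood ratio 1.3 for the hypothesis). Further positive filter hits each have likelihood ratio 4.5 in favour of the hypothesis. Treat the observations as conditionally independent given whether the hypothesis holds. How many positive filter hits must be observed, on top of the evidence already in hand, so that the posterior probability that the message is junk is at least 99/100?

7

Prior odds = 0.0031/0.9969 = 31/9969.
Bayes factor of the evidence already in hand = 1.3.
Odds after that evidence = (31/9969) × 1.3 = 403/99690.
Target odds = 0.99/0.01 = 99.
Need 4.5ⁿ ≥ 99 ÷ (403/99690) = 9869310/403.
4.5⁶ = 8303.765625 falls short of 9869310/403 but 4.5⁷ = 4782969/128 reaches it, so n = 7.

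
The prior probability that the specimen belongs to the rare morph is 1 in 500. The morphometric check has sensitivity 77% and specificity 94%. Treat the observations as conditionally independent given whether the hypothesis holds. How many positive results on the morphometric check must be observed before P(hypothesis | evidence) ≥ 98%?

4

Prior odds: 0.002 ÷ 0.998 = 1/499.
False-positive rate = 1 − 0.94 = 0.06; likelihood ratio of a positive = 0.77/0.06 = 77/6.
Target odds: 0.98 ÷ 0.02 = 49.
Need (1/499) × (77/6)ⁿ ≥ 49, i.e. (77/6)ⁿ ≥ 24451.
(77/6)³ = 456533/216 falls short of 24451 but (77/6)⁴ = 35153041/1296 reaches it, so n = 4.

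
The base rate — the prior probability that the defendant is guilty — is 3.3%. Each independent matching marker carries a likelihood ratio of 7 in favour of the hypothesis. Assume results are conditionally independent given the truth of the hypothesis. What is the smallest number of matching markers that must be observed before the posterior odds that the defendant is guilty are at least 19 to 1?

4

Prior odds = 0.033/0.967 = 33/967.
Likelihood ratio per matching marker = 7.
Target odds = 19.
Need (33/967) × 7ⁿ ≥ 19, i.e. 7ⁿ ≥ 18373/33.
7³ = 343 falls short of 18373/33 but 7⁴ = 2401 reaches it, so n = 4.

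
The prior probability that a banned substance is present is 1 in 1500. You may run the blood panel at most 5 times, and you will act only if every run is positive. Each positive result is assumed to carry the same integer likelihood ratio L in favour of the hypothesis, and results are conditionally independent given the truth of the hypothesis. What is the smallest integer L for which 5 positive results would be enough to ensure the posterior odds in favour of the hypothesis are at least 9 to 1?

7

Prior odds = (1/1500)/(1499/1500) = 1/1499.
Target odds = 9.
Need L⁵ ≥ 9 ÷ (1/1499) = 13491.
6⁵ = 7776 < 13491 ≤ 16807 = 7⁵, so L = 7.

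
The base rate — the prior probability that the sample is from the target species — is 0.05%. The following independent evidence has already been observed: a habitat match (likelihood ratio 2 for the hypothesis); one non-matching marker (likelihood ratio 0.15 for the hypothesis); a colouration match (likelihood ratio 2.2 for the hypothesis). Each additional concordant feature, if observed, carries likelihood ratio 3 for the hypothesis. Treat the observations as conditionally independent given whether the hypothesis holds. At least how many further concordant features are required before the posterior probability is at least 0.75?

Prior odds = 0.0005/0.9995 = 1/1999.
Combined Bayes factor of the evidence already in hand = 2 × 0.15 × 2.2 = 0.66.
Odds after that evidence = (1/1999) × 0.66 = 33/99950.
Target odds = 0.75/0.25 = 3.
Need 3ⁿ ≥ 3 ÷ (33/99950) = 99950/11.
3⁸ = 6561 falls short of 99950/11 but 3⁹ = 19683 reaches it, so n = 9.

9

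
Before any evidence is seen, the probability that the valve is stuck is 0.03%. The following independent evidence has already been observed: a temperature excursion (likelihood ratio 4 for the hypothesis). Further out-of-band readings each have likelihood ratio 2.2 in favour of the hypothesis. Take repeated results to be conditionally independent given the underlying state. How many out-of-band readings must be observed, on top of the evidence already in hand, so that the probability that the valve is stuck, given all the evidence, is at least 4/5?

11

Prior odds = 0.0003/0.9997 = 3/9997.
Bayes factor of the evidence already in hand = 4.
Odds after that evidence = (3/9997) × 4 = 12/9997.
Target odds = 0.8/0.2 = 4.
Need 2.2ⁿ ≥ 4 ÷ (12/9997) = 9997/3.
2.2¹⁰ ≈2655.99 falls short of 9997/3 but 2.2¹¹ ≈5843.18 reaches it, so n = 11.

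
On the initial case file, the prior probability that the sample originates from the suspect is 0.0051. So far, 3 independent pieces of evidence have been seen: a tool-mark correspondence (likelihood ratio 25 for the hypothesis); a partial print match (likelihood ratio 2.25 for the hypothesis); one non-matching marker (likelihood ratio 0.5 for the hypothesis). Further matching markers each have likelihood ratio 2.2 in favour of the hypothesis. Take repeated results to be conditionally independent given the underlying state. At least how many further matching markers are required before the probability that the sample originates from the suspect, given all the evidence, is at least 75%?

Prior odds = 0.0051/0.9949 = 51/9949.
Combined Bayes factor of the evidence already in hand = 25 × 2.25 × 0.5 = 28.125.
Odds after that evidence = (51/9949) × 28.125 = 11475/79592.
Target odds = 0.75/0.25 = 3.
Need 2.2ⁿ ≥ 3 ÷ (11475/79592) = 79592/3825.
2.2³ = 10.648 falls short of 79592/3825 but 2.2⁴ = 23.4256 reaches it, so n = 4.

4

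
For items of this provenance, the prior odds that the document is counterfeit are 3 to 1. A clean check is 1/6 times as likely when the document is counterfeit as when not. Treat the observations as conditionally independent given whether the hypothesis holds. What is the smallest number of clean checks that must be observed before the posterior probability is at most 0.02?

3

Prior odds = 3.
Likelihood ratio per clean check = 1/6.
Target posterior odds = 0.02/0.98 = 1/49.
Require (1/6)ⁿ ≤ 1/49 ÷ 3 = 1/147.
(1/6)² = 1/36 is still above 1/147 but (1/6)³ = 1/216 is at or below it, so n = 3.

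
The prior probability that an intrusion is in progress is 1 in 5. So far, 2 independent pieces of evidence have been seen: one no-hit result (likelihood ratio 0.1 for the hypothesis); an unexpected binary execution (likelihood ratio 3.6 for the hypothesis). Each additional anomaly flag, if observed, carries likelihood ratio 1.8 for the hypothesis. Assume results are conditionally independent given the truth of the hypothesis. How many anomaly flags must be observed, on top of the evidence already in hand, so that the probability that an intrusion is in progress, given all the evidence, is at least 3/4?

Prior odds = 0.2/0.8 = 0.25.
Combined Bayes factor of the evidence already in hand = 0.1 × 3.6 = 0.36.
Odds after that evidence = 0.25 × 0.36 = 0.09.
Target odds = 0.75/0.25 = 3.
Need 1.8ⁿ ≥ 3 ÷ 0.09 = 100/3.
1.8⁵ = 18.89568 falls short of 100/3 but 1.8⁶ = 531441/15625 reaches it, so n = 6.

6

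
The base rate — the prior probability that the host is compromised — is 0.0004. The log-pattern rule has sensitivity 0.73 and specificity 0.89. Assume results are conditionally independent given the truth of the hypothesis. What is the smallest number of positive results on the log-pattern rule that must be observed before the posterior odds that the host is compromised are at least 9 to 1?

6

Prior odds: 0.0004 ÷ 0.9996 = 1/2499.
False-positive rate = 1 − 0.89 = 0.11; likelihood ratio of a positive = 0.73/0.11 = 73/11.
Target odds = 9.
Need (1/2499) × (73/11)ⁿ ≥ 9, i.e. (73/11)ⁿ ≥ 22491.
(73/11)⁵ ≈12872.1 falls short of 22491 but (73/11)⁶ ≈85424.2 reaches it, so n = 6.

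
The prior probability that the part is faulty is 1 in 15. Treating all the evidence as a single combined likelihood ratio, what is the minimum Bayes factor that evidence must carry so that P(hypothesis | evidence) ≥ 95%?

266

Prior odds = (1/15)/(14/15) = 1/14.
Target odds = 0.95/0.05 = 19.
Required Bayes factor = 19 ÷ (1/14) = 266.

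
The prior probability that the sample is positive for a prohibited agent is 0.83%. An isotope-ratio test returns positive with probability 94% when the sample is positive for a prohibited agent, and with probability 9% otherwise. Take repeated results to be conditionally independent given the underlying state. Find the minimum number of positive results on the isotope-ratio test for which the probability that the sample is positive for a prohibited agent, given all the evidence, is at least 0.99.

4

Prior odds = 0.0083/0.9917 = 83/9917.
Likelihood ratio of a positive result = 0.94/0.09 = 94/9.
Target posterior odds = 0.99/0.01 = 99.
Require (94/9)ⁿ ≥ 99 ÷ (83/9917) = 981783/83.
(94/9)³ = 830584/729 falls short of 981783/83 but (94/9)⁴ = 78074896/6561 reaches it, so n = 4.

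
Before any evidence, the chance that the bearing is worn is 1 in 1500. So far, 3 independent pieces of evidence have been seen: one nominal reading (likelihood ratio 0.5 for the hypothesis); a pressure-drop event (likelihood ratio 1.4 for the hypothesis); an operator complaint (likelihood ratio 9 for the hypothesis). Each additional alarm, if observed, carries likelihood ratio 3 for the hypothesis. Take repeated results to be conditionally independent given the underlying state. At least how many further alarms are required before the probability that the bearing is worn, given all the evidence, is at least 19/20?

8

Prior odds = (1/1500)/(1499/1500) = 1/1499.
Combined Bayes factor of the evidence already in hand = 0.5 × 1.4 × 9 = 6.3.
Odds after that evidence = (1/1499) × 6.3 = 63/14990.
Target odds = 0.95/0.05 = 19.
Need 3ⁿ ≥ 19 ÷ (63/14990) = 284810/63.
3⁷ = 2187 falls short of 284810/63 but 3⁸ = 6561 reaches it, so n = 8.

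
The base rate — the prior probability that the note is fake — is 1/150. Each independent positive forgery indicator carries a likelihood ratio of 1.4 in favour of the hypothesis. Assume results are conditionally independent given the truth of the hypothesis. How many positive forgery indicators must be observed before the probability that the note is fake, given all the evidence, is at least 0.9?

Prior odds: (1/150) ÷ (149/150) = 1/149.
Likelihood ratio per positive forgery indicator = 1.4.
Target odds: 0.9 ÷ 0.1 = 9.
Need (1/149) × 1.4ⁿ ≥ 9, i.e. 1.4ⁿ ≥ 1341.
1.4²¹ ≈1171.36 falls short of 1341 but 1.4²² ≈1639.9 reaches it, so n = 22.

22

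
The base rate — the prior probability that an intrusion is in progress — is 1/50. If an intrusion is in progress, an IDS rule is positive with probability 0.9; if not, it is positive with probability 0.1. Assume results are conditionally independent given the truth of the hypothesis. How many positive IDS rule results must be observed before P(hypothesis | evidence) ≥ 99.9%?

5

Prior odds = 0.02/0.98 = 1/49.
Likelihood ratio of a positive = 0.9/0.1 = 9.
Target posterior odds = 0.999/0.001 = 999.
Need (1/49) × 9ⁿ ≥ 999, i.e. 9ⁿ ≥ 48951.
9⁴ = 6561 falls short of 48951 but 9⁵ = 59049 reaches it, so n = 5.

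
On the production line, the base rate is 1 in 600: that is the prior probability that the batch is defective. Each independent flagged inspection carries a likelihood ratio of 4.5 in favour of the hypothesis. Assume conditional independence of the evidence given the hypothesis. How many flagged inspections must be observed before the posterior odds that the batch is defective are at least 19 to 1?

Prior odds = (1/600)/(599/600) = 1/599.
Likelihood ratio per flagged inspection = 4.5.
Target odds = 19.
Require 4.5ⁿ ≥ 19 ÷ (1/599) = 11381.
4.5⁶ = 8303.765625 falls short of 11381 but 4.5⁷ = 4782969/128 reaches it, so n = 7.

7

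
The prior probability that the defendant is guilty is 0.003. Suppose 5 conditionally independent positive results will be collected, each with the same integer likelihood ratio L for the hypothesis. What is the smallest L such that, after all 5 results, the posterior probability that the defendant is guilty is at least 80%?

5

Prior odds = 0.003/0.997 = 3/997.
Target odds = 0.8/0.2 = 4.
Need L⁵ ≥ 4 ÷ (3/997) = 3988/3.
4⁵ = 1024 < 3988/3 ≤ 3125 = 5⁵, so L = 5.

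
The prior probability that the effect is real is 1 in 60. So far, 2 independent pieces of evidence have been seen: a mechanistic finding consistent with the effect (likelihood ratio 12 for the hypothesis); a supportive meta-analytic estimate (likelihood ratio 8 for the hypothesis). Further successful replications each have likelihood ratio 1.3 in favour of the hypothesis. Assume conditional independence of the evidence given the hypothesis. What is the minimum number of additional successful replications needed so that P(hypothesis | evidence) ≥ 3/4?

3

Prior odds = (1/60)/(59/60) = 1/59.
Combined Bayes factor of the evidence already in hand = 12 × 8 = 96.
Odds after that evidence = (1/59) × 96 = 96/59.
Target odds = 0.75/0.25 = 3.
Need 1.3ⁿ ≥ 3 ÷ (96/59) = 1.84375.
1.3² = 1.69 falls short of 1.84375 but 1.3³ = 2.197 reaches it, so n = 3.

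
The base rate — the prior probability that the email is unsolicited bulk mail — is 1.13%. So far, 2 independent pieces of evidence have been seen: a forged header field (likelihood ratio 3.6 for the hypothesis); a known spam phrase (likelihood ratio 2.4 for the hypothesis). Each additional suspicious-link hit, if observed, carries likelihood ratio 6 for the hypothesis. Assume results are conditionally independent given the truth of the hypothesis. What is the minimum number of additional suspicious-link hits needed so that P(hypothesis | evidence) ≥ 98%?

4

Prior odds = 0.0113/0.9887 = 113/9887.
Combined Bayes factor of the evidence already in hand = 3.6 × 2.4 = 8.64.
Odds after that evidence = (113/9887) × 8.64 = 24408/247175.
Target odds = 0.98/0.02 = 49.
Need 6ⁿ ≥ 49 ÷ (24408/247175) = 12111575/24408.
6³ = 216 falls short of 12111575/24408 but 6⁴ = 1296 reaches it, so n = 4.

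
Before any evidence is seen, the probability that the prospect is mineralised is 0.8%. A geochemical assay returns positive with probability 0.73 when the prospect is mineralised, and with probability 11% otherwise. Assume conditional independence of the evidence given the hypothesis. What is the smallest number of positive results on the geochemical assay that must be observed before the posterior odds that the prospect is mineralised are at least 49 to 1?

Prior odds: 0.008 ÷ 0.992 = 1/124.
Likelihood ratio of a positive result = 0.73/0.11 = 73/11.
Target odds = 49.
Require (73/11)ⁿ ≥ 49 ÷ (1/124) = 6076.
(73/11)⁴ = 28398241/14641 falls short of 6076 but (73/11)⁵ ≈12872.1 reaches it, so n = 5.

5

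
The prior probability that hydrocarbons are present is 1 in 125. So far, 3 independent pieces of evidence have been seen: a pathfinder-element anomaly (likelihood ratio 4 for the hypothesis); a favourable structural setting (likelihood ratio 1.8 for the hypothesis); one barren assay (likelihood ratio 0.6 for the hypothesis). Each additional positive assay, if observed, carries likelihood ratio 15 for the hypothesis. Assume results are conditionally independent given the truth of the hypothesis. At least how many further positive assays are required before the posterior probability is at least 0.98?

3

Prior odds = 0.008/0.992 = 1/124.
Combined Bayes factor of the evidence already in hand = 4 × 1.8 × 0.6 = 4.32.
Odds after that evidence = (1/124) × 4.32 = 27/775.
Target odds = 0.98/0.02 = 49.
Need 15ⁿ ≥ 49 ÷ (27/775) = 37975/27.
15² = 225 falls short of 37975/27 but 15³ = 3375 reaches it, so n = 3.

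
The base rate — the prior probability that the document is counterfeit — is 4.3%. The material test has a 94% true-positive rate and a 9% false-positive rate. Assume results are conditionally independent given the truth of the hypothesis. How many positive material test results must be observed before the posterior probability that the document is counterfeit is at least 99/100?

4

Prior odds = 0.043/0.957 = 43/957.
Likelihood ratio of a positive result = 0.94/0.09 = 94/9.
Target odds: 0.99 ÷ 0.01 = 99.
Need (43/957) × (94/9)ⁿ ≥ 99, i.e. (94/9)ⁿ ≥ 94743/43.
(94/9)³ = 830584/729 falls short of 94743/43 but (94/9)⁴ = 78074896/6561 reaches it, so n = 4.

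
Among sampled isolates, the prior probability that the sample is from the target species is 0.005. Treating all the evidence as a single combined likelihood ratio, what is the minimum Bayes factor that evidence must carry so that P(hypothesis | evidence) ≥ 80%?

796

Prior odds = 0.005/0.995 = 1/199.
Target odds = 0.8/0.2 = 4.
Required Bayes factor = 4 ÷ (1/199) = 796.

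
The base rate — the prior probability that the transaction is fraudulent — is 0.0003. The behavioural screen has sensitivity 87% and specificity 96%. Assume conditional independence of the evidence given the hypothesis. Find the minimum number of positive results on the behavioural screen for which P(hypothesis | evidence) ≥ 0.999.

5

Prior odds = 0.0003/0.9997 = 3/9997.
False-positive rate = 1 − 0.96 = 0.04; likelihood ratio of a positive = 0.87/0.04 = 21.75.
Target odds: 0.999 ÷ 0.001 = 999.
Need (3/9997) × 21.75ⁿ ≥ 999, i.e. 21.75ⁿ ≥ 3329001.
21.75⁴ = 57289761/256 falls short of 3329001 but 21.75⁵ ≈4.86739e+06 reaches it, so n = 5.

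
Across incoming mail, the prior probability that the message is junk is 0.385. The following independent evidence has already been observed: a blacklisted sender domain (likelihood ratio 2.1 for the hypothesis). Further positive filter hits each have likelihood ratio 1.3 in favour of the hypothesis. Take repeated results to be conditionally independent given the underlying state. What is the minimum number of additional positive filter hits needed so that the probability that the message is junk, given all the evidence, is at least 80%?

Prior odds = 0.385/0.615 = 77/123.
Bayes factor of the evidence already in hand = 2.1.
Odds after that evidence = (77/123) × 2.1 = 539/410.
Target odds = 0.8/0.2 = 4.
Need 1.3ⁿ ≥ 4 ÷ (539/410) = 1640/539.
1.3⁴ = 2.8561 falls short of 1640/539 but 1.3⁵ = 371293/100000 reaches it, so n = 5.

5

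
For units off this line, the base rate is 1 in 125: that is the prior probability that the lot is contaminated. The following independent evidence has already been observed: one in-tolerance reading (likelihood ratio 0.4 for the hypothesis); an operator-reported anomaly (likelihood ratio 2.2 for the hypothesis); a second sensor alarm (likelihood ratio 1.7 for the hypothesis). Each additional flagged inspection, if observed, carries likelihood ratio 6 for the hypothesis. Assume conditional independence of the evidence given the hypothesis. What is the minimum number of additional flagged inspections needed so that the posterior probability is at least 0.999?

7

Prior odds = 0.008/0.992 = 1/124.
Combined Bayes factor of the evidence already in hand = 0.4 × 2.2 × 1.7 = 1.496.
Odds after that evidence = (1/124) × 1.496 = 187/15500.
Target odds = 0.999/0.001 = 999.
Need 6ⁿ ≥ 999 ÷ (187/15500) = 15484500/187.
6⁶ = 46656 falls short of 15484500/187 but 6⁷ = 279936 reaches it, so n = 7.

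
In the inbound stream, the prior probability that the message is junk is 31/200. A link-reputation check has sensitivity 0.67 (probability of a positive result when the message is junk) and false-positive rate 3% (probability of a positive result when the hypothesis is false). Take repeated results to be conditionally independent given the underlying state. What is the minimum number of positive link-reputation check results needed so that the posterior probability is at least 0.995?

3

Prior odds: 0.155 ÷ 0.845 = 31/169.
Likelihood ratio of a positive result = 0.67/0.03 = 67/3.
Target posterior odds = 0.995/0.005 = 199.
Need (31/169) × (67/3)ⁿ ≥ 199, i.e. (67/3)ⁿ ≥ 33631/31.
(67/3)² = 4489/9 falls short of 33631/31 but (67/3)³ = 300763/27 reaches it, so n = 3.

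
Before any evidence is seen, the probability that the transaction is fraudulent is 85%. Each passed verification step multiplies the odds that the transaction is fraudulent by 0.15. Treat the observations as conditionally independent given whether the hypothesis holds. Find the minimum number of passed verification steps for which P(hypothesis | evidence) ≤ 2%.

Prior odds: 0.85 ÷ 0.15 = 17/3.
Likelihood ratio per passed verification step = 0.15.
Target posterior odds = 0.02/0.98 = 1/49.
Require 0.15ⁿ ≤ 1/49 ÷ (17/3) = 3/833.
0.15² = 0.0225 is still above 3/833 but 0.15³ = 0.003375 is at or below it, so n = 3.

3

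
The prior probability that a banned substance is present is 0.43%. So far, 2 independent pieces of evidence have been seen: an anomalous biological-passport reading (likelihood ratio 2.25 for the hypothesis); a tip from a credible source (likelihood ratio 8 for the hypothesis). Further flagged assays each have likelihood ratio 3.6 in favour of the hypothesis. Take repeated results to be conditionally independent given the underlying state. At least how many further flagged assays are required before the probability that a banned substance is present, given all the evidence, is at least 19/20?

5

Prior odds = 0.0043/0.9957 = 43/9957.
Combined Bayes factor of the evidence already in hand = 2.25 × 8 = 18.
Odds after that evidence = (43/9957) × 18 = 258/3319.
Target odds = 0.95/0.05 = 19.
Need 3.6ⁿ ≥ 19 ÷ (258/3319) = 63061/258.
3.6⁴ = 167.9616 falls short of 63061/258 but 3.6⁵ = 604.66176 reaches it, so n = 5.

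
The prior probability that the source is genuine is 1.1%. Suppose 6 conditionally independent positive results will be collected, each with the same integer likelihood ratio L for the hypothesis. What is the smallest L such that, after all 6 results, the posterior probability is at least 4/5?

3

Prior odds = 0.011/0.989 = 11/989.
Target odds = 0.8/0.2 = 4.
Need L⁶ ≥ 4 ÷ (11/989) = 3956/11.
2⁶ = 64 < 3956/11 ≤ 729 = 3⁶, so L = 3.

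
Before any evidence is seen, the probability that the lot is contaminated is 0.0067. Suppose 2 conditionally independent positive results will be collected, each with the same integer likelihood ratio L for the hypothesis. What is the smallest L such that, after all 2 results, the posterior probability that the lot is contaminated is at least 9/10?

Prior odds = 0.0067/0.9933 = 67/9933.
Target odds = 0.9/0.1 = 9.
Need L² ≥ 9 ÷ (67/9933) = 89397/67.
36² = 1296 < 89397/67 ≤ 1369 = 37², so L = 37.

37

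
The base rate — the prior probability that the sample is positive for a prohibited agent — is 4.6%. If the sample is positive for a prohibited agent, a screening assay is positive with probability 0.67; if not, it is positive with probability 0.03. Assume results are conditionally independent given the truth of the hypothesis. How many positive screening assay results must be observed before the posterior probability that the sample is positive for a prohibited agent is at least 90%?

Prior odds: 0.046 ÷ 0.954 = 23/477.
Likelihood ratio of a positive = 0.67/0.03 = 67/3.
Target posterior odds = 0.9/0.1 = 9.
Need (23/477) × (67/3)ⁿ ≥ 9, i.e. (67/3)ⁿ ≥ 4293/23.
(67/3)¹ = 67/3 falls short of 4293/23 but (67/3)² = 4489/9 reaches it, so n = 2.

2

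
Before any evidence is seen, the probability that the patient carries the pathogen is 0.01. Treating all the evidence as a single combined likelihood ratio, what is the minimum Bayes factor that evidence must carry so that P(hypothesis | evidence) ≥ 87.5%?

Prior odds = 0.01/0.99 = 1/99.
Target odds = 0.875/0.125 = 7.
Required Bayes factor = 7 ÷ (1/99) = 693.

693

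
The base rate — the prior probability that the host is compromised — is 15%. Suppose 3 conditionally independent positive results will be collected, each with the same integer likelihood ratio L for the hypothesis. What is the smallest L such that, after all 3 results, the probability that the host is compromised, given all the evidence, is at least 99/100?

Prior odds = 0.15/0.85 = 3/17.
Target odds = 0.99/0.01 = 99.
Need L³ ≥ 99 ÷ (3/17) = 561.
8³ = 512 < 561 ≤ 729 = 9³, so L = 9.

9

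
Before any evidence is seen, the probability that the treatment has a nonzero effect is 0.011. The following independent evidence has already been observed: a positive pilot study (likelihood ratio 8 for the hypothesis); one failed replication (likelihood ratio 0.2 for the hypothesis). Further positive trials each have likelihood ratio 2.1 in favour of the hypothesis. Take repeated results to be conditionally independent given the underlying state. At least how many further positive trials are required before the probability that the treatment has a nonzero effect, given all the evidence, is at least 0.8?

8

Prior odds = 0.011/0.989 = 11/989.
Combined Bayes factor of the evidence already in hand = 8 × 0.2 = 1.6.
Odds after that evidence = (11/989) × 1.6 = 88/4945.
Target odds = 0.8/0.2 = 4.
Need 2.1ⁿ ≥ 4 ÷ (88/4945) = 4945/22.
2.1⁷ ≈180.109 falls short of 4945/22 but 2.1⁸ ≈378.229 reaches it, so n = 8.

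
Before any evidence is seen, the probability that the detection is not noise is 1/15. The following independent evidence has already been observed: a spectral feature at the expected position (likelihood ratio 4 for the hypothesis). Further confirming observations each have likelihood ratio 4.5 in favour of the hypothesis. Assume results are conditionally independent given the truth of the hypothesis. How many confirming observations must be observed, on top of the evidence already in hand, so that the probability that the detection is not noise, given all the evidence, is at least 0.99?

Prior odds = (1/15)/(14/15) = 1/14.
Bayes factor of the evidence already in hand = 4.
Odds after that evidence = (1/14) × 4 = 2/7.
Target odds = 0.99/0.01 = 99.
Need 4.5ⁿ ≥ 99 ÷ (2/7) = 346.5.
4.5³ = 91.125 falls short of 346.5 but 4.5⁴ = 410.0625 reaches it, so n = 4.

4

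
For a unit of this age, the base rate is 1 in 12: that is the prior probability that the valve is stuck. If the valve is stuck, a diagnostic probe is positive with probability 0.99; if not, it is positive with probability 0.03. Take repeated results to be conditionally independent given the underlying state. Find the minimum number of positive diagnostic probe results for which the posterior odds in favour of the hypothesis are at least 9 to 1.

2

Prior odds = (1/12)/(11/12) = 1/11.
Likelihood ratio of a positive = 0.99/0.03 = 33.
Target odds = 9.
Need (1/11) × 33ⁿ ≥ 9, i.e. 33ⁿ ≥ 99.
33¹ = 33 falls short of 99 but 33² = 1089 reaches it, so n = 2.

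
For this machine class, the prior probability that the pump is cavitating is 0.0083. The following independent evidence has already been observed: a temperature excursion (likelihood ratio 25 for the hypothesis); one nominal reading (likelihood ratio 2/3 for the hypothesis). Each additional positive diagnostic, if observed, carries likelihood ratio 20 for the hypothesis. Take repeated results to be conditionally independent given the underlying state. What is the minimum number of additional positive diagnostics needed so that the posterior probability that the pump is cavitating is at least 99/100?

Prior odds = 0.0083/0.9917 = 83/9917.
Combined Bayes factor of the evidence already in hand = 25 × (2/3) = 50/3.
Odds after that evidence = (83/9917) × 50/3 = 4150/29751.
Target odds = 0.99/0.01 = 99.
Need 20ⁿ ≥ 99 ÷ (4150/29751) = 2945349/4150.
20² = 400 falls short of 2945349/4150 but 20³ = 8000 reaches it, so n = 3.

3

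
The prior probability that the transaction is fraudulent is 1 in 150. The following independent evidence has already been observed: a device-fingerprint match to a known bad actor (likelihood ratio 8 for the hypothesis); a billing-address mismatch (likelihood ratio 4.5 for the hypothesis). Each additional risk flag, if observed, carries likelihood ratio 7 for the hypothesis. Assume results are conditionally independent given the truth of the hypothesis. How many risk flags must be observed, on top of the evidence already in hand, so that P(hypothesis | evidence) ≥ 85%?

Prior odds = (1/150)/(149/150) = 1/149.
Combined Bayes factor of the evidence already in hand = 8 × 4.5 = 36.
Odds after that evidence = (1/149) × 36 = 36/149.
Target odds = 0.85/0.15 = 17/3.
Need 7ⁿ ≥ 17/3 ÷ (36/149) = 2533/108.
7¹ = 7 falls short of 2533/108 but 7² = 49 reaches it, so n = 2.

2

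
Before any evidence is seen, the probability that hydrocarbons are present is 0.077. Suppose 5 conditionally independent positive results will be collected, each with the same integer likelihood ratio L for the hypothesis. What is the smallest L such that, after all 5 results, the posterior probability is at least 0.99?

Prior odds = 0.077/0.923 = 77/923.
Target odds = 0.99/0.01 = 99.
Need L⁵ ≥ 99 ÷ (77/923) = 8307/7.
4⁵ = 1024 < 8307/7 ≤ 3125 = 5⁵, so L = 5.

5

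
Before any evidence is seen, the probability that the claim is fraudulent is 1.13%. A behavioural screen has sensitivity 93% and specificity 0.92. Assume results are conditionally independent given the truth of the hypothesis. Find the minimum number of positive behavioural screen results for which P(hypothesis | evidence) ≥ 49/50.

4

Prior odds = 0.0113/0.9887 = 113/9887.
False-positive rate = 1 − 0.92 = 0.08; likelihood ratio of a positive = 0.93/0.08 = 11.625.
Target posterior odds = 0.98/0.02 = 49.
Need (113/9887) × 11.625ⁿ ≥ 49, i.e. 11.625ⁿ ≥ 484463/113.
11.625³ = 804357/512 falls short of 484463/113 but 11.625⁴ = 74805201/4096 reaches it, so n = 4.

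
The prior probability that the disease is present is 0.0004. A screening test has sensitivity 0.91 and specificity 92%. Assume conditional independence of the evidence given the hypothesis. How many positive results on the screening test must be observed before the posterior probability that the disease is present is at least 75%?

Prior odds = 0.0004/0.9996 = 1/2499.
False-positive rate = 1 − 0.92 = 0.08; likelihood ratio of a positive = 0.91/0.08 = 11.375.
Target posterior odds = 0.75/0.25 = 3.
Need (1/2499) × 11.375ⁿ ≥ 3, i.e. 11.375ⁿ ≥ 7497.
11.375³ = 753571/512 falls short of 7497 but 11.375⁴ = 68574961/4096 reaches it, so n = 4.

4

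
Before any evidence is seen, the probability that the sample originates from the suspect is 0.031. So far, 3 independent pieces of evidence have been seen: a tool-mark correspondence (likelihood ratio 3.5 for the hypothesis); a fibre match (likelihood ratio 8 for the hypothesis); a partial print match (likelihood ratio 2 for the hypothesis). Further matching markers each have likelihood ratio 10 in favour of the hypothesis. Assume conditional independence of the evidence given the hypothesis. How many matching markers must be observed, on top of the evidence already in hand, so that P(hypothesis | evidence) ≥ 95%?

2

Prior odds = 0.031/0.969 = 31/969.
Combined Bayes factor of the evidence already in hand = 3.5 × 8 × 2 = 56.
Odds after that evidence = (31/969) × 56 = 1736/969.
Target odds = 0.95/0.05 = 19.
Need 10ⁿ ≥ 19 ÷ (1736/969) = 18411/1736.
10¹ = 10 falls short of 18411/1736 but 10² = 100 reaches it, so n = 2.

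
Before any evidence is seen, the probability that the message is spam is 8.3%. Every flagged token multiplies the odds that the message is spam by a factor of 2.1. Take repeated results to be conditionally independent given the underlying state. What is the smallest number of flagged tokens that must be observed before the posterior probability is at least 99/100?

Prior odds: 0.083 ÷ 0.917 = 83/917.
Likelihood ratio per flagged token = 2.1.
Target odds: 0.99 ÷ 0.01 = 99.
Need (83/917) × 2.1ⁿ ≥ 99, i.e. 2.1ⁿ ≥ 90783/83.
2.1⁹ ≈794.28 falls short of 90783/83 but 2.1¹⁰ ≈1667.99 reaches it, so n = 10.

10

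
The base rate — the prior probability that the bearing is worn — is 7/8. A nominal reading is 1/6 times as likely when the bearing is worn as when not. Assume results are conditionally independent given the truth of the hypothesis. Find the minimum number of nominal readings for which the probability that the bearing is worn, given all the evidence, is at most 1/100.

Prior odds = 0.875/0.125 = 7.
Likelihood ratio per nominal reading = 1/6.
Target odds: 0.01 ÷ 0.99 = 1/99.
Need 7 × (1/6)ⁿ ≤ 1/99, i.e. (1/6)ⁿ ≤ 1/693.
(1/6)³ = 1/216 is still above 1/693 but (1/6)⁴ = 1/1296 is at or below it, so n = 4.

4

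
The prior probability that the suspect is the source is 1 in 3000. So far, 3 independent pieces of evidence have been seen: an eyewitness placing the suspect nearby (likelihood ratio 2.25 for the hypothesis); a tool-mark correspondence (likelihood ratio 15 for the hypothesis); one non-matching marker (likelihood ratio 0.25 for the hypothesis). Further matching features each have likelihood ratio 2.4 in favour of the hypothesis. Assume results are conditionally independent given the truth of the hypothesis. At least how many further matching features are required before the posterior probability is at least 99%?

Prior odds = (1/3000)/(2999/3000) = 1/2999.
Combined Bayes factor of the evidence already in hand = 2.25 × 15 × 0.25 = 8.4375.
Odds after that evidence = (1/2999) × 8.4375 = 135/47984.
Target odds = 0.99/0.01 = 99.
Need 2.4ⁿ ≥ 99 ÷ (135/47984) = 527824/15.
2.4¹¹ ≈15216.8 falls short of 527824/15 but 2.4¹² ≈36520.3 reaches it, so n = 12.

12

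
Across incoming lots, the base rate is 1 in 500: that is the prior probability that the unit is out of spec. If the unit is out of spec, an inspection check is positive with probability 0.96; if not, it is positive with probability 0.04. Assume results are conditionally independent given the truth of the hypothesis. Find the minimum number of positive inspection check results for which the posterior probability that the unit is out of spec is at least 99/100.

Prior odds = 0.002/0.998 = 1/499.
Likelihood ratio of a positive = 0.96/0.04 = 24.
Target odds: 0.99 ÷ 0.01 = 99.
Require 24ⁿ ≥ 99 ÷ (1/499) = 49401.
24³ = 13824 falls short of 49401 but 24⁴ = 331776 reaches it, so n = 4.

4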